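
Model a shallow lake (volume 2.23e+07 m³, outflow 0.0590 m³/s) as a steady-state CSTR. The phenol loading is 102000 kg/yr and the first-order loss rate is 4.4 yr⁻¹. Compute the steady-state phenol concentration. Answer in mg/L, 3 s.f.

Outflow Q = 0.0590 m³/s × 3.156e+07 s/yr = 1.862e+06 m³/yr.
Steady-state CSTR mass balance: W = Q·C + k·V·C, so C = W/(Q + kV).
Q + kV = 1.862e+06 + 4.4·2.23e+07 = 9.998e+07 m³/yr.
C = 102000/9.998e+07 = 0.00102 kg/m³ = 1.02 mg/L.

1.02 mg/L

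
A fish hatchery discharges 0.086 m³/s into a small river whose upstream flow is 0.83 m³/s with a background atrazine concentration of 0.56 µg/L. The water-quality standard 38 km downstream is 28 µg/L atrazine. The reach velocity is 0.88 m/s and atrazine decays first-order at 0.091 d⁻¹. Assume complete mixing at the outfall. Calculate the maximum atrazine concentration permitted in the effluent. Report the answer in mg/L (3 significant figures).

0.56 µg/L = 0.00056 mg/L.
28 µg/L = 0.028 mg/L.
Travel time to the compliance point: t = 3.8e+04/0.88 = 4.318e+04 s = 0.4998 d; decay factor exp(−0.091·0.4998) = 0.9555.
So the concentration just after mixing may be at most 0.028/0.9555 = 0.0293 mg/L.
Mass balance: 0.0293·0.916 = 0.086·Cₑ + 0.83·0.00056.
Cₑ = (0.02684 − 0.0004648) / 0.086 = 0.3067 mg/L.

0.307 mg/L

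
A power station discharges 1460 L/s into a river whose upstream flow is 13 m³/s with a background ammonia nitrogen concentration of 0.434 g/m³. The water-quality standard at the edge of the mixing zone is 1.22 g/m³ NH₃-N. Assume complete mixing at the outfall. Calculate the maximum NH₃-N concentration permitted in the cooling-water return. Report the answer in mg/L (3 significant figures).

1460 L/s = 1.46 m³/s.
Mass balance: 1.22·14.46 = 1.46·Cₑ + 13·0.434.
Cₑ = (17.64 − 5.642) / 1.46 = 8.219 mg/L.

8.22 mg/L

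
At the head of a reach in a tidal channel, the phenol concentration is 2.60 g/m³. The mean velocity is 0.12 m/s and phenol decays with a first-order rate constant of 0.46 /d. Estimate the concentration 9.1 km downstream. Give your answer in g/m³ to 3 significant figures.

1.74 g/m³

Travel time t = 9.1 km / 0.12 m/s = 9100/0.12 = 7.583e+04 s = 0.8777 d.
First-order decay: C = 2.60·exp(−0.46·0.8777) = 2.60·0.6678 = 1.736 g/m³.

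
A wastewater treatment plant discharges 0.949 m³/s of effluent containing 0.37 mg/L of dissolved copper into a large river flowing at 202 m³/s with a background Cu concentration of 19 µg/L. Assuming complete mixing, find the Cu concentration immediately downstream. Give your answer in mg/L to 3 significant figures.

19 µg/L = 0.019 mg/L.
Flow-weighted mixing gives C = (0.949·0.37 + 202·0.019) / (0.949 + 202) = 4.189/202.9 = 0.02064 mg/L.

0.0206 mg/L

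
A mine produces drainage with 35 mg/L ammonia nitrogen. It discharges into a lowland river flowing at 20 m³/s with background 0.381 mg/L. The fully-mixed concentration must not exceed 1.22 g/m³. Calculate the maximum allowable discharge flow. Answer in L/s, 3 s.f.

497 L/s

Mass balance at complete mixing: C_std·(Q_w + Q_r) = Q_w·C_e + Q_r·C_b.
Rearranging, Q_w = Q_r·(C_std − C_b)/(C_e − C_std) = 20·(1.22 − 0.381) / (35 − 1.22) = 0.4967 m³/s.
= 496.7 L/s.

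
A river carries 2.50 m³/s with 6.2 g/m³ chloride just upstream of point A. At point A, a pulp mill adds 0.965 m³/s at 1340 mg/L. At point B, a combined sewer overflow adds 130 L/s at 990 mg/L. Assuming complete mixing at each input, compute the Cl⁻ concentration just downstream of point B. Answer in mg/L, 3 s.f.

After input A: C = (2.5·6.2 + 0.965·1340) / 3.465 = 377.7 mg/L.
130 L/s = 0.13 m³/s.
After input B: C = (3.465·377.7 + 0.13·990) / 3.595 = 399.8 mg/L.

400 mg/L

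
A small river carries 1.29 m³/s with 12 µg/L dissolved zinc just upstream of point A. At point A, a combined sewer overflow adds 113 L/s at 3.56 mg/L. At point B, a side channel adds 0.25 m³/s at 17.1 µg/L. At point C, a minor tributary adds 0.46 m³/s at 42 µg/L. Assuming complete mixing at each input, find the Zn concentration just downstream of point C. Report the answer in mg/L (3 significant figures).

0.209 mg/L

12 µg/L = 0.012 mg/L.
113 L/s = 0.113 m³/s.
After input A: C = (1.29·0.012 + 0.113·3.56) / 1.403 = 0.2978 mg/L.
17.1 µg/L = 0.0171 mg/L.
After input B: C = (1.403·0.2978 + 0.25·0.0171) / 1.653 = 0.2553 mg/L.
42 µg/L = 0.042 mg/L.
After input C: C = (1.653·0.2553 + 0.46·0.042) / 2.113 = 0.2089 mg/L.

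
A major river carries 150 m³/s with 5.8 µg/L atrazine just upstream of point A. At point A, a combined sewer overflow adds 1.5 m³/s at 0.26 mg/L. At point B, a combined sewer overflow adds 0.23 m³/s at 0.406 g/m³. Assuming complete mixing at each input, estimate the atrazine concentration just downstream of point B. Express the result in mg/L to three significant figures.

0.00892 mg/L

5.8 µg/L = 0.0058 mg/L.
After input A: C = (150·0.0058 + 1.5·0.26) / 151.5 = 0.008317 mg/L.
After input B: C = (151.5·0.008317 + 0.23·0.406) / 151.7 = 0.00892 mg/L.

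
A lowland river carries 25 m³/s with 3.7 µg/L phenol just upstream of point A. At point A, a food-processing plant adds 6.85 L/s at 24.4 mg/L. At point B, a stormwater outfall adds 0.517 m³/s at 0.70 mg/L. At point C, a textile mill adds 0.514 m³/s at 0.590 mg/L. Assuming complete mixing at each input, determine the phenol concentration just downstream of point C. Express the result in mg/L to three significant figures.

3.7 µg/L = 0.0037 mg/L.
6.85 L/s = 0.00685 m³/s.
After input A: C = (25·0.0037 + 0.00685·24.4) / 25.01 = 0.01038 mg/L.
After input B: C = (25.01·0.01038 + 0.517·0.7) / 25.52 = 0.02435 mg/L.
After input C: C = (25.52·0.02435 + 0.514·0.59) / 26.04 = 0.03552 mg/L.

0.0355 mg/L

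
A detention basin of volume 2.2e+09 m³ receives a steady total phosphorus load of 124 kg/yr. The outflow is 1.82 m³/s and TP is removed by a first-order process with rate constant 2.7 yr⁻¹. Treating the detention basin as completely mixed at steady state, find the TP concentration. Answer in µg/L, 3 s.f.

Outflow Q = 1.82 m³/s × 3.156e+07 s/yr = 5.743e+07 m³/yr.
Steady-state CSTR mass balance: W = Q·C + k·V·C, so C = W/(Q + kV).
Q + kV = 5.743e+07 + 2.7·2.2e+09 = 5.997e+09 m³/yr.
C = 124/5.997e+09 = 2.068e-08 kg/m³ = 2.068e-05 mg/L = 0.02068 µg/L.

0.0207 µg/L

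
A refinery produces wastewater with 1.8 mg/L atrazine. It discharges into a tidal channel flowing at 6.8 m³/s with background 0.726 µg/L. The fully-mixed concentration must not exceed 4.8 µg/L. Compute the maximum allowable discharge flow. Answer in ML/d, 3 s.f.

1.33 ML/d

0.726 µg/L = 0.000726 mg/L.
4.8 µg/L = 0.0048 mg/L.
Mass balance at complete mixing: C_std·(Q_w + Q_r) = Q_w·C_e + Q_r·C_b.
Rearranging, Q_w = Q_r·(C_std − C_b)/(C_e − C_std) = 6.8·(0.0048 − 0.000726) / (1.8 − 0.0048) = 0.01543 m³/s.
= 1.333 ML/d.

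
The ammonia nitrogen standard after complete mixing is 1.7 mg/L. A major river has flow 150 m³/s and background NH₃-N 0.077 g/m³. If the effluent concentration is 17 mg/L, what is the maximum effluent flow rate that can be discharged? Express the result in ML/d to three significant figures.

1370 ML/d

Mass balance at complete mixing: C_std·(Q_w + Q_r) = Q_w·C_e + Q_r·C_b.
Rearranging, Q_w = Q_r·(C_std − C_b)/(C_e − C_std) = 150·(1.7 − 0.077) / (17 − 1.7) = 15.91 m³/s.
= 1375 ML/d.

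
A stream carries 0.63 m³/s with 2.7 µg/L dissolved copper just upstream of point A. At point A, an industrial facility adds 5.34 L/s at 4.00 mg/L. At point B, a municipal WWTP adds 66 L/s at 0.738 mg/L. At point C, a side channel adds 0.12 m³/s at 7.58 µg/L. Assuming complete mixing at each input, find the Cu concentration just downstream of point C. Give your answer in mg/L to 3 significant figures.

0.0885 mg/L

2.7 µg/L = 0.0027 mg/L.
5.34 L/s = 0.00534 m³/s.
After input A: C = (0.63·0.0027 + 0.00534·4) / 0.6353 = 0.0363 mg/L.
66 L/s = 0.066 m³/s.
After input B: C = (0.6353·0.0363 + 0.066·0.738) / 0.7013 = 0.1023 mg/L.
7.58 µg/L = 0.00758 mg/L.
After input C: C = (0.7013·0.1023 + 0.12·0.00758) / 0.8213 = 0.08849 mg/L.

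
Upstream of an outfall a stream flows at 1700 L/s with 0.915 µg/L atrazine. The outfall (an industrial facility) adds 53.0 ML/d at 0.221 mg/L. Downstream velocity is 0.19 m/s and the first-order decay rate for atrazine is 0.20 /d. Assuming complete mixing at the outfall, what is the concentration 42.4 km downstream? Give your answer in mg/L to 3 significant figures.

0.0354 mg/L

53.0 ML/d = 0.6134 m³/s.
1700 L/s = 1.7 m³/s.
0.915 µg/L = 0.000915 mg/L.
After complete mixing, C₀ = (0.6134·0.221 + 1.7·0.000915) / 2.313 = 0.05927 mg/L.
Travel time t = 4.24e+04 m / 0.19 m/s = 2.232e+05 s = 2.583 d.
C = 0.05927·exp(−0.20·2.583) = 0.05927·0.5966 = 0.03536 mg/L.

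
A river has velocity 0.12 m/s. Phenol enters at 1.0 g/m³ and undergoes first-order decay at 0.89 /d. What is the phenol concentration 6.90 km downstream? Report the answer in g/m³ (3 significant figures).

0.553 g/m³

Travel time t = 6.90 km / 0.12 m/s = 6900/0.12 = 5.75e+04 s = 0.6655 d.
First-order decay: C = 1.0·exp(−0.89·0.6655) = 1.0·0.5531 = 0.5531 g/m³.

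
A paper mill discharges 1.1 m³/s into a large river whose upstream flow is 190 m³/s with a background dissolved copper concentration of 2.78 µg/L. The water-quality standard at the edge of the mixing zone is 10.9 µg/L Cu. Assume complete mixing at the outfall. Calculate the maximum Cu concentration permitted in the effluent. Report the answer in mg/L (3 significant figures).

2.78 µg/L = 0.00278 mg/L.
10.9 µg/L = 0.0109 mg/L.
Mass balance: 0.0109·191.1 = 1.1·Cₑ + 190·0.00278.
Cₑ = (2.083 − 0.5282) / 1.1 = 1.413 mg/L.

1.41 mg/L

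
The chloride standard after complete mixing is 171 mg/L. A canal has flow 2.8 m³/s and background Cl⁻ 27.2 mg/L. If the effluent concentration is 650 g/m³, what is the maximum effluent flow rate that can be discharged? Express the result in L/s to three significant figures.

841 L/s

Mass balance at complete mixing: C_std·(Q_w + Q_r) = Q_w·C_e + Q_r·C_b.
Rearranging, Q_w = Q_r·(C_std − C_b)/(C_e − C_std) = 2.8·(171 − 27.2) / (650 − 171) = 0.8406 m³/s.
= 840.6 L/s.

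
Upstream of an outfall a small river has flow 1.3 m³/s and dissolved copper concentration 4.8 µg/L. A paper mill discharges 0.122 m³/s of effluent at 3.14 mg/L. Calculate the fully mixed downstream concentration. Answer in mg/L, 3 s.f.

0.274 mg/L

4.8 µg/L = 0.0048 mg/L.
By mass balance at complete mixing, C = (0.122·3.14 + 1.3·0.0048) / (0.122 + 1.3) = 0.3893/1.422 = 0.2738 mg/L.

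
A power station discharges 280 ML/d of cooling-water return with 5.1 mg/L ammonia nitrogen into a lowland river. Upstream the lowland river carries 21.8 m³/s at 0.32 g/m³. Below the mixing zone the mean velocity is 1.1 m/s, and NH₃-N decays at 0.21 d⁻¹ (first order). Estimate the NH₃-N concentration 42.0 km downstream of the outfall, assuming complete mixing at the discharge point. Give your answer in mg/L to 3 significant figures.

280 ML/d = 3.241 m³/s.
After complete mixing, C₀ = (3.241·5.1 + 21.8·0.32) / 25.04 = 0.9386 mg/L.
Travel time t = 4.2e+04 m / 1.1 m/s = 3.818e+04 s = 0.4419 d.
C = 0.9386·exp(−0.21·0.4419) = 0.9386·0.9114 = 0.8554 mg/L.

0.855 mg/L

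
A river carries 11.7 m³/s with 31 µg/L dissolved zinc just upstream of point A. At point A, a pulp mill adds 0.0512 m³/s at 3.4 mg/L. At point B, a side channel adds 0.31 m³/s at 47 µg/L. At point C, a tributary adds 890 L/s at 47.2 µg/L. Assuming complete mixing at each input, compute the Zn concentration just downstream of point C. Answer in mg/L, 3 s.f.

0.0458 mg/L

31 µg/L = 0.031 mg/L.
After input A: C = (11.7·0.031 + 0.0512·3.4) / 11.75 = 0.04568 mg/L.
47 µg/L = 0.047 mg/L.
After input B: C = (11.75·0.04568 + 0.31·0.047) / 12.06 = 0.04571 mg/L.
890 L/s = 0.89 m³/s.
47.2 µg/L = 0.0472 mg/L.
After input C: C = (12.06·0.04571 + 0.89·0.0472) / 12.95 = 0.04581 mg/L.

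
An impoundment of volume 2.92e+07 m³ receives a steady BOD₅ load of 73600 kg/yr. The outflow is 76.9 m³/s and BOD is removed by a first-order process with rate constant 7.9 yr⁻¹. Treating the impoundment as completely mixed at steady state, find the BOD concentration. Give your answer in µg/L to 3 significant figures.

Outflow Q = 76.9 m³/s × 3.156e+07 s/yr = 2.427e+09 m³/yr.
Steady-state CSTR mass balance: W = Q·C + k·V·C, so C = W/(Q + kV).
Q + kV = 2.427e+09 + 7.9·2.92e+07 = 2.657e+09 m³/yr.
C = 73600/2.657e+09 = 2.77e-05 kg/m³ = 0.0277 mg/L = 27.7 µg/L.

27.7 µg/L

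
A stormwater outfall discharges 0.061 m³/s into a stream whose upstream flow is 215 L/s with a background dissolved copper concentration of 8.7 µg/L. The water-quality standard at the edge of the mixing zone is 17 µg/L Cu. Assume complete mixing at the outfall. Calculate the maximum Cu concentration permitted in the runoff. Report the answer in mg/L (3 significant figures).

215 L/s = 0.215 m³/s.
8.7 µg/L = 0.0087 mg/L.
17 µg/L = 0.017 mg/L.
Mass balance: 0.017·0.276 = 0.061·Cₑ + 0.215·0.0087.
Cₑ = (0.004692 − 0.00187) / 0.061 = 0.04625 mg/L.

0.0463 mg/L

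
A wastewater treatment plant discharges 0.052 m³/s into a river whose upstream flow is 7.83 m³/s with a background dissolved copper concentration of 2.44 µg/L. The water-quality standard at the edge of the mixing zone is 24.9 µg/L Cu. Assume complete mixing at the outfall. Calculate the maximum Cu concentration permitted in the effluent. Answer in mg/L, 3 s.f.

3.41 mg/L

2.44 µg/L = 0.00244 mg/L.
24.9 µg/L = 0.0249 mg/L.
Mass balance: 0.0249·7.882 = 0.052·Cₑ + 7.83·0.00244.
Cₑ = (0.1963 − 0.01911) / 0.052 = 3.407 mg/L.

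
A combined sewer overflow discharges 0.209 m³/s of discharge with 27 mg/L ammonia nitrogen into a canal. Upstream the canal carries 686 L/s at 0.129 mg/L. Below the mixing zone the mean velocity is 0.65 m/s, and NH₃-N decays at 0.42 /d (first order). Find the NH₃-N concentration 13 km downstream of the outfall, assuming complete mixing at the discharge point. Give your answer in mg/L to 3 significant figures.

5.81 mg/L

686 L/s = 0.686 m³/s.
After complete mixing, C₀ = (0.209·27 + 0.686·0.129) / 0.895 = 6.404 mg/L.
Travel time t = 1.3e+04 m / 0.65 m/s = 2e+04 s = 0.2315 d.
C = 6.404·exp(−0.42·0.2315) = 6.404·0.9074 = 5.811 mg/L.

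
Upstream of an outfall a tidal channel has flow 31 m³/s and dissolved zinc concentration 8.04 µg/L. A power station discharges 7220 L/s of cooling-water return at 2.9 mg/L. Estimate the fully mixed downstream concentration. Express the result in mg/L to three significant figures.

7220 L/s = 7.22 m³/s.
8.04 µg/L = 0.00804 mg/L.
Flow-weighted mixing gives C = (7.22·2.9 + 31·0.00804) / (7.22 + 31) = 21.19/38.22 = 0.5543 mg/L.

0.554 mg/L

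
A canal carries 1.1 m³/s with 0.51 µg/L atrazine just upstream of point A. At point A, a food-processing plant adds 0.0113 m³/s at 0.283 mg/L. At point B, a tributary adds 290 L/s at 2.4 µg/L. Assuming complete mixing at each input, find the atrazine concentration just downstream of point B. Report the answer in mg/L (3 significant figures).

0.51 µg/L = 0.00051 mg/L.
After input A: C = (1.1·0.00051 + 0.0113·0.283) / 1.111 = 0.003382 mg/L.
290 L/s = 0.29 m³/s.
2.4 µg/L = 0.0024 mg/L.
After input B: C = (1.111·0.003382 + 0.29·0.0024) / 1.401 = 0.003179 mg/L.

0.00318 mg/L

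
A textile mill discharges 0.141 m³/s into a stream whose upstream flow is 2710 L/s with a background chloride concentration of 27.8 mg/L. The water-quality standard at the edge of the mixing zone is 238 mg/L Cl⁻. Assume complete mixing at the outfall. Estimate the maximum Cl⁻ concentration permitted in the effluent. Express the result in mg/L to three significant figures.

4280 mg/L

2710 L/s = 2.71 m³/s.
Mass balance: 238·2.851 = 0.141·Cₑ + 2.71·27.8.
Cₑ = (678.5 − 75.34) / 0.141 = 4278 mg/L.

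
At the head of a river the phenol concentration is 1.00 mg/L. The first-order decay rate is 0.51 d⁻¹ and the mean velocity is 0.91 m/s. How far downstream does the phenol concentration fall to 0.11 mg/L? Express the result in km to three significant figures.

From C = C₀·e^(−kt), t = ln(C₀/C)/k = ln(1.00/0.11)/0.51 = 2.207/0.51 = 4.328 d.
Distance = v·t = 0.91 m/s × 3.739e+05 s = 3.403e+05 m = 340.3 km.

340 km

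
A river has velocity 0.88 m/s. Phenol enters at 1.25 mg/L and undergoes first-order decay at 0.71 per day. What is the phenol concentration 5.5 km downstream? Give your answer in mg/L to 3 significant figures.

Travel time t = 5.5 km / 0.88 m/s = 5500/0.88 = 6250 s = 0.07234 d.
First-order decay: C = 1.25·exp(−0.71·0.07234) = 1.25·0.9499 = 1.187 mg/L.

1.19 mg/L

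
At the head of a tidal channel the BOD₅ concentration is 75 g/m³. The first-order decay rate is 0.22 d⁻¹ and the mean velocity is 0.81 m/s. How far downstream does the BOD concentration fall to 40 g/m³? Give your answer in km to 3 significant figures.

200 km

From C = C₀·e^(−kt), t = ln(C₀/C)/k = ln(75/40)/0.22 = 0.6286/0.22 = 2.857 d.
Distance = v·t = 0.81 m/s × 2.469e+05 s = 2e+05 m = 200 km.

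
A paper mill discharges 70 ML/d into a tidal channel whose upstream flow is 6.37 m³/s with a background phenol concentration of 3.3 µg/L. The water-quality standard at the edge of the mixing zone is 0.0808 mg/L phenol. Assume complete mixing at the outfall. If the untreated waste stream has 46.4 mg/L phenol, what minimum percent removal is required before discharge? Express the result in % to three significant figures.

70 ML/d = 0.8102 m³/s.
3.3 µg/L = 0.0033 mg/L.
Mass balance: 0.0808·7.18 = 0.8102·Cₑ + 6.37·0.0033.
Cₑ = (0.5802 − 0.02102) / 0.8102 = 0.6901 mg/L.
Required removal = 1 − 0.6901/46.4 = 98.51 %.

98.5 %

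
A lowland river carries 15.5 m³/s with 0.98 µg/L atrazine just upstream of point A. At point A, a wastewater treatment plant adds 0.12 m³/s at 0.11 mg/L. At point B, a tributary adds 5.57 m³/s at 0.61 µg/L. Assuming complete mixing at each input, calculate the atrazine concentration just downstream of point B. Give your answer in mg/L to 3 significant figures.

0.00150 mg/L

0.98 µg/L = 0.00098 mg/L.
After input A: C = (15.5·0.00098 + 0.12·0.11) / 15.62 = 0.001818 mg/L.
0.61 µg/L = 0.00061 mg/L.
After input B: C = (15.62·0.001818 + 5.57·0.00061) / 21.19 = 0.0015 mg/L.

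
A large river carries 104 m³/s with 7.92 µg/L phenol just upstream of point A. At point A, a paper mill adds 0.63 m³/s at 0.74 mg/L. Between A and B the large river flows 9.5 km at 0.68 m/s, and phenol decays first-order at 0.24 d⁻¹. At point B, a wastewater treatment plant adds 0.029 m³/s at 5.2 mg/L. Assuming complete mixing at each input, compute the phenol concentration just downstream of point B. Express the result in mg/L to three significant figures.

7.92 µg/L = 0.00792 mg/L.
After input A: C = (104·0.00792 + 0.63·0.74) / 104.6 = 0.01233 mg/L.
Over the 9.5 km reach to input B (t = 1.397e+04 s = 0.1617 d), decay gives C = 0.01233·exp(−0.24·0.1617) = 0.01186 mg/L.
After input B: C = (104.6·0.01186 + 0.029·5.2) / 104.7 = 0.0133 mg/L.

0.0133 mg/L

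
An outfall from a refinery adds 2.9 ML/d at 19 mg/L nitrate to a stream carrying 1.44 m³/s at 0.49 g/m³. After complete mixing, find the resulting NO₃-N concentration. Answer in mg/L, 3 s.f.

2.9 ML/d = 0.03356 m³/s.
By mass balance at complete mixing, C = (0.03356·19 + 1.44·0.49) / (0.03356 + 1.44) = 1.343/1.474 = 0.9116 mg/L.

0.912 mg/L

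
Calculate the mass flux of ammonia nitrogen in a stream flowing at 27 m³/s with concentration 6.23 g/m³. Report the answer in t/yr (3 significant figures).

5310 t/yr

Mass flux = Q·C = 27 m³/s × 6.23 g/m³ = 168.2 g/s.
= 168.2 g/s × 31.56 = 5308 t/yr.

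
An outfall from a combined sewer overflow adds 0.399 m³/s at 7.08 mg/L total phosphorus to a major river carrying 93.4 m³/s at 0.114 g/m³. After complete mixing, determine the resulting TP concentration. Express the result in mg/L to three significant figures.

Conservation of mass across the mixing zone: C = (0.399·7.08 + 93.4·0.114) / (0.399 + 93.4) = 13.47/93.8 = 0.1436 mg/L.

0.144 mg/L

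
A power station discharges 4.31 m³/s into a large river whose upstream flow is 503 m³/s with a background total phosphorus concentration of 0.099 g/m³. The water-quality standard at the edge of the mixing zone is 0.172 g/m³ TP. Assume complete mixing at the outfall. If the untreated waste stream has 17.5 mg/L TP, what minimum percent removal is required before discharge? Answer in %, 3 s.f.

50.3 %

Mass balance: 0.172·507.3 = 4.31·Cₑ + 503·0.099.
Cₑ = (87.26 − 49.8) / 4.31 = 8.691 mg/L.
Required removal = 1 − 8.691/17.5 = 50.33 %.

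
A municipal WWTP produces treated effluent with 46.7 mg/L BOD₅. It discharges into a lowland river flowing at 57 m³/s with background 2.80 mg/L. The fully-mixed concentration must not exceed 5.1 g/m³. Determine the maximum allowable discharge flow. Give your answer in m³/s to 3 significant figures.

3.15 m³/s

Mass balance at complete mixing: C_std·(Q_w + Q_r) = Q_w·C_e + Q_r·C_b.
Rearranging, Q_w = Q_r·(C_std − C_b)/(C_e − C_std) = 57·(5.1 − 2.8) / (46.7 − 5.1) = 3.151 m³/s.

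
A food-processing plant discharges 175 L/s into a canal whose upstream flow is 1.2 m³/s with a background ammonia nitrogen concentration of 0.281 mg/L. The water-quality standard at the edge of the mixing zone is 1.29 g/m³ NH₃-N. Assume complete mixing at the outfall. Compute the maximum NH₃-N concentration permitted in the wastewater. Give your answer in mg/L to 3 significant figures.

8.21 mg/L

175 L/s = 0.175 m³/s.
Mass balance: 1.29·1.375 = 0.175·Cₑ + 1.2·0.281.
Cₑ = (1.774 − 0.3372) / 0.175 = 8.209 mg/L.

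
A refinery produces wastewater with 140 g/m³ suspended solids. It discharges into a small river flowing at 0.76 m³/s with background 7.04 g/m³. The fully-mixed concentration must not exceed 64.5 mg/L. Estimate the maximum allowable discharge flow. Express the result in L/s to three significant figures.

Mass balance at complete mixing: C_std·(Q_w + Q_r) = Q_w·C_e + Q_r·C_b.
Rearranging, Q_w = Q_r·(C_std − C_b)/(C_e − C_std) = 0.76·(64.5 − 7.04) / (140 − 64.5) = 0.5784 m³/s.
= 578.4 L/s.

578 L/s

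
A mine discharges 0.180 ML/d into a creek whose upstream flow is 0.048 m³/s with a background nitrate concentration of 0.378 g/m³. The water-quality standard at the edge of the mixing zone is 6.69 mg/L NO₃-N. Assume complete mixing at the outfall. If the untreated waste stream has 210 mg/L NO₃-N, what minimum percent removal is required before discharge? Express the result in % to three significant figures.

27.6 %

0.180 ML/d = 0.002083 m³/s.
Mass balance: 6.69·0.05008 = 0.002083·Cₑ + 0.048·0.378.
Cₑ = (0.3351 − 0.01814) / 0.002083 = 152.1 mg/L.
Required removal = 1 − 152.1/210 = 27.56 %.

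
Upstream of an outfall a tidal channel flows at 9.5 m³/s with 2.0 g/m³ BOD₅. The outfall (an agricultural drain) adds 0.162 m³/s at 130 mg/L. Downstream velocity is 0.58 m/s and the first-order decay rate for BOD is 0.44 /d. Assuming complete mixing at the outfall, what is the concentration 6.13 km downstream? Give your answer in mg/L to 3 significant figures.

3.93 mg/L

After complete mixing, C₀ = (0.162·130 + 9.5·2) / 9.662 = 4.146 mg/L.
Travel time t = 6130 m / 0.58 m/s = 1.057e+04 s = 0.1223 d.
C = 4.146·exp(−0.44·0.1223) = 4.146·0.9476 = 3.929 mg/L.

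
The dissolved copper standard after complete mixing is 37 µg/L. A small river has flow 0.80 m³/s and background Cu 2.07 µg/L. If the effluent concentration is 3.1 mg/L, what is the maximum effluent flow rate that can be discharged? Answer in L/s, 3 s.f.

9.12 L/s

2.07 µg/L = 0.00207 mg/L.
37 µg/L = 0.037 mg/L.
Mass balance at complete mixing: C_std·(Q_w + Q_r) = Q_w·C_e + Q_r·C_b.
Rearranging, Q_w = Q_r·(C_std − C_b)/(C_e − C_std) = 0.80·(0.037 − 0.00207) / (3.1 − 0.037) = 0.009123 m³/s.
= 9.123 L/s.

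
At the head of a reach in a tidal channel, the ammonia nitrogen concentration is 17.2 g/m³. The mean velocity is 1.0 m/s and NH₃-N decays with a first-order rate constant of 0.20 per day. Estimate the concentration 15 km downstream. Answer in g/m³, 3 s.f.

16.6 g/m³

Travel time t = 15 km / 1.0 m/s = 1.5e+04/1.0 = 1.5e+04 s = 0.1736 d.
First-order decay: C = 17.2·exp(−0.20·0.1736) = 17.2·0.9659 = 16.61 g/m³.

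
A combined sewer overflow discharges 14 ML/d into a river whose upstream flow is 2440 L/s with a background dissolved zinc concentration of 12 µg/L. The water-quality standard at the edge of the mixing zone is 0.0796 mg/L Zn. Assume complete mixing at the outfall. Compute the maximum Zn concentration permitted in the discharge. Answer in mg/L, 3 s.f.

14 ML/d = 0.162 m³/s.
2440 L/s = 2.44 m³/s.
12 µg/L = 0.012 mg/L.
Mass balance: 0.0796·2.602 = 0.162·Cₑ + 2.44·0.012.
Cₑ = (0.2071 − 0.02928) / 0.162 = 1.098 mg/L.

1.10 mg/L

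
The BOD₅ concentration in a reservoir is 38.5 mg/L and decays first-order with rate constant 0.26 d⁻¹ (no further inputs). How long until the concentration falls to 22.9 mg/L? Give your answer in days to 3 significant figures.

t = ln(C₀/C)/k = ln(38.5/22.9)/0.26 = 0.5195/0.26 = 1.998 d.

2.00 d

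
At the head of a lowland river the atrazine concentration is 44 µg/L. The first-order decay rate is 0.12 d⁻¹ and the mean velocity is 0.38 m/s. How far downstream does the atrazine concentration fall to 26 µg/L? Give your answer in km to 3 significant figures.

From C = C₀·e^(−kt), t = ln(C₀/C)/k = ln(44/26)/0.12 = 0.5261/0.12 = 4.384 d.
Distance = v·t = 0.38 m/s × 3.788e+05 s = 1.439e+05 m = 143.9 km.

144 km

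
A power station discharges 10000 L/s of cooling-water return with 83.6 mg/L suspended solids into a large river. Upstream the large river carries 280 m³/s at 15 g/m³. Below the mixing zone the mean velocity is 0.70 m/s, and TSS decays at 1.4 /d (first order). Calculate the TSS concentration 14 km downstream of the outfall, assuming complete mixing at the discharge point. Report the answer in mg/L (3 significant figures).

10000 L/s = 10 m³/s.
After complete mixing, C₀ = (10·83.6 + 280·15) / 290 = 17.37 mg/L.
Travel time t = 1.4e+04 m / 0.70 m/s = 2e+04 s = 0.2315 d.
C = 17.37·exp(−1.4·0.2315) = 17.37·0.7232 = 12.56 mg/L.

12.6 mg/L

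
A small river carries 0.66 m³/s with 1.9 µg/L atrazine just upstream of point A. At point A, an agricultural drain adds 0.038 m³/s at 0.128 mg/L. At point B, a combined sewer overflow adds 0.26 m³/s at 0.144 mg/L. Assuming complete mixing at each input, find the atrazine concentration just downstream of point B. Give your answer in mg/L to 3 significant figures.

0.0455 mg/L

1.9 µg/L = 0.0019 mg/L.
After input A: C = (0.66·0.0019 + 0.038·0.128) / 0.698 = 0.008765 mg/L.
After input B: C = (0.698·0.008765 + 0.26·0.144) / 0.958 = 0.04547 mg/L.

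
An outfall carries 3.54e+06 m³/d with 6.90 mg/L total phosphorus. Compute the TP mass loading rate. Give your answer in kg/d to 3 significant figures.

3.54e+06 m³/d = 40.97 m³/s.
Mass flux = Q·C = 40.97 m³/s × 6.9 g/m³ = 282.7 g/s.
= 282.7 g/s × 86.4 = 2.443e+04 kg/d.

24400 kg/d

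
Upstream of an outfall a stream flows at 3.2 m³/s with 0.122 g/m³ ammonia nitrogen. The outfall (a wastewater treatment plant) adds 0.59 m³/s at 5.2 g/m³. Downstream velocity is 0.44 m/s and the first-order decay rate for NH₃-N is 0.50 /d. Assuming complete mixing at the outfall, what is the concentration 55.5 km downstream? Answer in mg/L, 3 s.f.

0.440 mg/L

After complete mixing, C₀ = (0.59·5.2 + 3.2·0.122) / 3.79 = 0.9125 mg/L.
Travel time t = 5.55e+04 m / 0.44 m/s = 1.261e+05 s = 1.46 d.
C = 0.9125·exp(−0.50·1.46) = 0.9125·0.4819 = 0.4398 mg/L.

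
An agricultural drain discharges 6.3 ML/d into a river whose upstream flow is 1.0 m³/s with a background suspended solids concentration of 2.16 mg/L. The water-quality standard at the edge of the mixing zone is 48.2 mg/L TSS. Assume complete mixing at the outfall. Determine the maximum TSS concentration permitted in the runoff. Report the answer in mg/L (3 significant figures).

680 mg/L

6.3 ML/d = 0.07292 m³/s.
Mass balance: 48.2·1.073 = 0.07292·Cₑ + 1·2.16.
Cₑ = (51.71 − 2.16) / 0.07292 = 679.6 mg/L.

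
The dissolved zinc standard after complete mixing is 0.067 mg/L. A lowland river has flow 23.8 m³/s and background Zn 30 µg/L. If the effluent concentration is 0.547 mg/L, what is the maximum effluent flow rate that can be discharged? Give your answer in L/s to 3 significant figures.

30 µg/L = 0.03 mg/L.
Mass balance at complete mixing: C_std·(Q_w + Q_r) = Q_w·C_e + Q_r·C_b.
Rearranging, Q_w = Q_r·(C_std − C_b)/(C_e − C_std) = 23.8·(0.067 − 0.03) / (0.547 − 0.067) = 1.835 m³/s.
= 1835 L/s.

1830 L/s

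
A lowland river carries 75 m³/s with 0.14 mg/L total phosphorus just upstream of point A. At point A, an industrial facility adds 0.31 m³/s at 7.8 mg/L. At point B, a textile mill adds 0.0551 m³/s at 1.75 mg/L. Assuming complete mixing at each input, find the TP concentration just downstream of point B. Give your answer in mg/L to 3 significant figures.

0.173 mg/L

After input A: C = (75·0.14 + 0.31·7.8) / 75.31 = 0.1715 mg/L.
After input B: C = (75.31·0.1715 + 0.0551·1.75) / 75.37 = 0.1727 mg/L.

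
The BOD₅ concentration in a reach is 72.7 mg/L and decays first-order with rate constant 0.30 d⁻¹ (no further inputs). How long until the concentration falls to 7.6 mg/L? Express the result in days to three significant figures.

t = ln(C₀/C)/k = ln(72.7/7.6)/0.30 = 2.258/0.30 = 7.527 d.

7.53 d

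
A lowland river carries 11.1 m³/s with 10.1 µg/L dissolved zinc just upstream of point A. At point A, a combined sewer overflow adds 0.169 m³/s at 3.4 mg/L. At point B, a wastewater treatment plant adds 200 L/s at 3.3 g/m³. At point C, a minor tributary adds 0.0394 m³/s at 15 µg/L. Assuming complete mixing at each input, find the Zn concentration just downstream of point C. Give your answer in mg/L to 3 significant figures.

0.117 mg/L

10.1 µg/L = 0.0101 mg/L.
After input A: C = (11.1·0.0101 + 0.169·3.4) / 11.27 = 0.06094 mg/L.
200 L/s = 0.2 m³/s.
After input B: C = (11.27·0.06094 + 0.2·3.3) / 11.47 = 0.1174 mg/L.
15 µg/L = 0.015 mg/L.
After input C: C = (11.47·0.1174 + 0.0394·0.015) / 11.51 = 0.1171 mg/L.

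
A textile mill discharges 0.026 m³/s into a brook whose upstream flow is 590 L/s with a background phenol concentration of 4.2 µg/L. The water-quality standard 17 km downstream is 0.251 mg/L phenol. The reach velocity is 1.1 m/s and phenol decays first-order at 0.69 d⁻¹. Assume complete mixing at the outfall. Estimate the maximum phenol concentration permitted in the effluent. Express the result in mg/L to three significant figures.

590 L/s = 0.59 m³/s.
4.2 µg/L = 0.0042 mg/L.
Travel time to the compliance point: t = 1.7e+04/1.1 = 1.545e+04 s = 0.1789 d; decay factor exp(−0.69·0.1789) = 0.8839.
So the concentration just after mixing may be at most 0.251/0.8839 = 0.284 mg/L.
Mass balance: 0.284·0.616 = 0.026·Cₑ + 0.59·0.0042.
Cₑ = (0.1749 − 0.002478) / 0.026 = 6.633 mg/L.

6.63 mg/L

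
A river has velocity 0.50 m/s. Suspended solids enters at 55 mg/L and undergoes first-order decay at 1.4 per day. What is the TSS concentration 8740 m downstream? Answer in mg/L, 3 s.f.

41.4 mg/L

Travel time t = 8740 m / 0.50 m/s = 8740/0.50 = 1.748e+04 s = 0.2023 d.
First-order decay: C = 55·exp(−1.4·0.2023) = 55·0.7533 = 41.43 mg/L.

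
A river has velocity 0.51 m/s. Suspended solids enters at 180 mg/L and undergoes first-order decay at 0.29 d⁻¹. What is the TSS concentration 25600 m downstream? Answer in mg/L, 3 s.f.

Travel time t = 25600 m / 0.51 m/s = 2.56e+04/0.51 = 5.02e+04 s = 0.581 d.
First-order decay: C = 180·exp(−0.29·0.581) = 180·0.8449 = 152.1 mg/L.

152 mg/L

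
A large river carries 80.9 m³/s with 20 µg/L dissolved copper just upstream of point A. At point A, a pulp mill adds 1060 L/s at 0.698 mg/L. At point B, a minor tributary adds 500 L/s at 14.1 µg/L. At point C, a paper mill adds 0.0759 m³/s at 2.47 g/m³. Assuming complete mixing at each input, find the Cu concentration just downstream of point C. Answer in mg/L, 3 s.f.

0.0309 mg/L

20 µg/L = 0.02 mg/L.
1060 L/s = 1.06 m³/s.
After input A: C = (80.9·0.02 + 1.06·0.698) / 81.96 = 0.02877 mg/L.
500 L/s = 0.5 m³/s.
14.1 µg/L = 0.0141 mg/L.
After input B: C = (81.96·0.02877 + 0.5·0.0141) / 82.46 = 0.02868 mg/L.
After input C: C = (82.46·0.02868 + 0.0759·2.47) / 82.54 = 0.03092 mg/L.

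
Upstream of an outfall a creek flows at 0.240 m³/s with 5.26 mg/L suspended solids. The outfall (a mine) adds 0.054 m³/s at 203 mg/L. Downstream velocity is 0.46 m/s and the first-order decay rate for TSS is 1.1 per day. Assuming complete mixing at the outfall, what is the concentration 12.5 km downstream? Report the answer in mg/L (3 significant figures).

29.4 mg/L

After complete mixing, C₀ = (0.054·203 + 0.24·5.26) / 0.294 = 41.58 mg/L.
Travel time t = 1.25e+04 m / 0.46 m/s = 2.717e+04 s = 0.3145 d.
C = 41.58·exp(−1.1·0.3145) = 41.58·0.7075 = 29.42 mg/L.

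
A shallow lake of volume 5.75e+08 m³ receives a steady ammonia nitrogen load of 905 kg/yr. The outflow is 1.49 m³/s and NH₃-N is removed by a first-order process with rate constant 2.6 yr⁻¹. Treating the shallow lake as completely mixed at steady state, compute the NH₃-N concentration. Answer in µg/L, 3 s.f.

Outflow Q = 1.49 m³/s × 3.156e+07 s/yr = 4.702e+07 m³/yr.
Steady-state CSTR mass balance: W = Q·C + k·V·C, so C = W/(Q + kV).
Q + kV = 4.702e+07 + 2.6·5.75e+08 = 1.542e+09 m³/yr.
C = 905/1.542e+09 = 5.869e-07 kg/m³ = 0.0005869 mg/L = 0.5869 µg/L.

0.587 µg/L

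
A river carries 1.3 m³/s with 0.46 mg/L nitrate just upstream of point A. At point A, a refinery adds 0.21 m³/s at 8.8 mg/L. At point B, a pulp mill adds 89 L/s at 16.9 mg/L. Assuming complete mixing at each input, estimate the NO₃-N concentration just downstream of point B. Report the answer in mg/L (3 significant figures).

After input A: C = (1.3·0.46 + 0.21·8.8) / 1.51 = 1.62 mg/L.
89 L/s = 0.089 m³/s.
After input B: C = (1.51·1.62 + 0.089·16.9) / 1.599 = 2.47 mg/L.

2.47 mg/L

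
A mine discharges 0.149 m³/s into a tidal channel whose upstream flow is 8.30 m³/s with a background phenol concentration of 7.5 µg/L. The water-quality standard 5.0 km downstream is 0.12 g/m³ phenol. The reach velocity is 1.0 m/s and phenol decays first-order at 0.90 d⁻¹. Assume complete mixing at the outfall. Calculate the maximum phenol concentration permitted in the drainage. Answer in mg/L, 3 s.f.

7.5 µg/L = 0.0075 mg/L.
Travel time to the compliance point: t = 5000/1.0 = 5000 s = 0.05787 d; decay factor exp(−0.90·0.05787) = 0.9492.
So the concentration just after mixing may be at most 0.12/0.9492 = 0.1264 mg/L.
Mass balance: 0.1264·8.449 = 0.149·Cₑ + 8.3·0.0075.
Cₑ = (1.068 − 0.06225) / 0.149 = 6.751 mg/L.

6.75 mg/L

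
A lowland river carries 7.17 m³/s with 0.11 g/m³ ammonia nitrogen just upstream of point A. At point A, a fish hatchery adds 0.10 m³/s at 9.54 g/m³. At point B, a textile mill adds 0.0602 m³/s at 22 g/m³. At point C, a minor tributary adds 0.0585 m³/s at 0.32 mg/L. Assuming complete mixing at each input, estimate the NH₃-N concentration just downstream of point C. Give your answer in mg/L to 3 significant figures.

0.418 mg/L

After input A: C = (7.17·0.11 + 0.1·9.54) / 7.27 = 0.2397 mg/L.
After input B: C = (7.27·0.2397 + 0.0602·22) / 7.33 = 0.4184 mg/L.
After input C: C = (7.33·0.4184 + 0.0585·0.32) / 7.389 = 0.4176 mg/L.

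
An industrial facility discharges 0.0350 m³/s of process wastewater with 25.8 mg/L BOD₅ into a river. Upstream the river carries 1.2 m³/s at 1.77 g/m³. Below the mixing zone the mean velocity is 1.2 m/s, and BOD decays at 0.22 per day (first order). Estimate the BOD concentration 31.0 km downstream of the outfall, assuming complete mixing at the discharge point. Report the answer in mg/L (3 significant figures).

2.29 mg/L

After complete mixing, C₀ = (0.035·25.8 + 1.2·1.77) / 1.235 = 2.451 mg/L.
Travel time t = 3.1e+04 m / 1.2 m/s = 2.583e+04 s = 0.299 d.
C = 2.451·exp(−0.22·0.299) = 2.451·0.9363 = 2.295 mg/L.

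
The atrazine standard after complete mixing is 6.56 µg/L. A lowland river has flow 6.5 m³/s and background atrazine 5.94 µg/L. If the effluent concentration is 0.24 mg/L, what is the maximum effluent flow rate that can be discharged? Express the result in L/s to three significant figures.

5.94 µg/L = 0.00594 mg/L.
6.56 µg/L = 0.00656 mg/L.
Mass balance at complete mixing: C_std·(Q_w + Q_r) = Q_w·C_e + Q_r·C_b.
Rearranging, Q_w = Q_r·(C_std − C_b)/(C_e − C_std) = 6.5·(0.00656 − 0.00594) / (0.24 − 0.00656) = 0.01726 m³/s.
= 17.26 L/s.

17.3 L/s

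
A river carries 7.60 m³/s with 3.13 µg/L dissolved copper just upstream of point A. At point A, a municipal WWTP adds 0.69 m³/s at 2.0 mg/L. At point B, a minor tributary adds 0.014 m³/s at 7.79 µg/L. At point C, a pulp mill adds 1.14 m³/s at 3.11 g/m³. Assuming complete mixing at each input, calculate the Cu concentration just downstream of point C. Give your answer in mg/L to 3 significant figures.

3.13 µg/L = 0.00313 mg/L.
After input A: C = (7.6·0.00313 + 0.69·2) / 8.29 = 0.1693 mg/L.
7.79 µg/L = 0.00779 mg/L.
After input B: C = (8.29·0.1693 + 0.014·0.00779) / 8.304 = 0.1691 mg/L.
After input C: C = (8.304·0.1691 + 1.14·3.11) / 9.444 = 0.5241 mg/L.

0.524 mg/L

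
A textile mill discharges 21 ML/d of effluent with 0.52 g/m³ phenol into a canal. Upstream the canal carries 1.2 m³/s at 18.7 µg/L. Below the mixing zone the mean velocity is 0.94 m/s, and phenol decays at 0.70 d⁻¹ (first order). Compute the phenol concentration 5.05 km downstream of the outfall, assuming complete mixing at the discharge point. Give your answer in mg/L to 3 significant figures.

21 ML/d = 0.2431 m³/s.
18.7 µg/L = 0.0187 mg/L.
After complete mixing, C₀ = (0.2431·0.52 + 1.2·0.0187) / 1.443 = 0.1031 mg/L.
Travel time t = 5050 m / 0.94 m/s = 5372 s = 0.06218 d.
C = 0.1031·exp(−0.70·0.06218) = 0.1031·0.9574 = 0.09874 mg/L.

0.0987 mg/L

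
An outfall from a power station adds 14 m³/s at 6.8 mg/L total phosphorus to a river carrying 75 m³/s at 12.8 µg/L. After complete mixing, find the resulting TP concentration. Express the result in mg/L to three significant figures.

1.08 mg/L

12.8 µg/L = 0.0128 mg/L.
Conservation of mass across the mixing zone: C = (14·6.8 + 75·0.0128) / (14 + 75) = 96.16/89 = 1.08 mg/L.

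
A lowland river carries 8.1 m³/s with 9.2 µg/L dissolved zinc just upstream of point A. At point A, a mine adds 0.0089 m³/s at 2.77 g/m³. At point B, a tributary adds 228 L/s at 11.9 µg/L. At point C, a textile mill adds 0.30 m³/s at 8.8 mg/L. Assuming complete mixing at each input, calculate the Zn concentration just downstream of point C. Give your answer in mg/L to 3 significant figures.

0.317 mg/L

9.2 µg/L = 0.0092 mg/L.
After input A: C = (8.1·0.0092 + 0.0089·2.77) / 8.109 = 0.01223 mg/L.
228 L/s = 0.228 m³/s.
11.9 µg/L = 0.0119 mg/L.
After input B: C = (8.109·0.01223 + 0.228·0.0119) / 8.337 = 0.01222 mg/L.
After input C: C = (8.337·0.01222 + 0.3·8.8) / 8.637 = 0.3175 mg/L.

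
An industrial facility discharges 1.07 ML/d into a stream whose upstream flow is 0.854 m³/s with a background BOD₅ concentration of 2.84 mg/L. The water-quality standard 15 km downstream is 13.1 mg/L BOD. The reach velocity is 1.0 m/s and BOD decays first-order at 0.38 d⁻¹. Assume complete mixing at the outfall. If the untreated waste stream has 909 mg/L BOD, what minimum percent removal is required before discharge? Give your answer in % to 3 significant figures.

13.8 %

1.07 ML/d = 0.01238 m³/s.
Travel time to the compliance point: t = 1.5e+04/1.0 = 1.5e+04 s = 0.1736 d; decay factor exp(−0.38·0.1736) = 0.9362.
So the concentration just after mixing may be at most 13.1/0.9362 = 13.99 mg/L.
Mass balance: 13.99·0.8664 = 0.01238·Cₑ + 0.854·2.84.
Cₑ = (12.12 − 2.425) / 0.01238 = 783.1 mg/L.
Required removal = 1 − 783.1/909 = 13.85 %.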